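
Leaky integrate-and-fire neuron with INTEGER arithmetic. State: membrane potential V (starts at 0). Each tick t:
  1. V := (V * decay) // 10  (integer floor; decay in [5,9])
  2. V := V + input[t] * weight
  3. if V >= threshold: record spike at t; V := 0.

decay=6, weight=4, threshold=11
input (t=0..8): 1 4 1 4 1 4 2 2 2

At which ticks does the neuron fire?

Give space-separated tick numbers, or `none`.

t=0: input=1 -> V=4
t=1: input=4 -> V=0 FIRE
t=2: input=1 -> V=4
t=3: input=4 -> V=0 FIRE
t=4: input=1 -> V=4
t=5: input=4 -> V=0 FIRE
t=6: input=2 -> V=8
t=7: input=2 -> V=0 FIRE
t=8: input=2 -> V=8

Answer: 1 3 5 7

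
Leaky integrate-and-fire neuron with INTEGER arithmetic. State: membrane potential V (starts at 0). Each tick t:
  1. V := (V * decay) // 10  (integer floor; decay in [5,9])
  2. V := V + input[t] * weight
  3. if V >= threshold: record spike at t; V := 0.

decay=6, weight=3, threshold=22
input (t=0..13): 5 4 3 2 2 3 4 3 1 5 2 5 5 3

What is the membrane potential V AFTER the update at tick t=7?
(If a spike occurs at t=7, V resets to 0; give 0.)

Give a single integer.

t=0: input=5 -> V=15
t=1: input=4 -> V=21
t=2: input=3 -> V=21
t=3: input=2 -> V=18
t=4: input=2 -> V=16
t=5: input=3 -> V=18
t=6: input=4 -> V=0 FIRE
t=7: input=3 -> V=9
t=8: input=1 -> V=8
t=9: input=5 -> V=19
t=10: input=2 -> V=17
t=11: input=5 -> V=0 FIRE
t=12: input=5 -> V=15
t=13: input=3 -> V=18

Answer: 9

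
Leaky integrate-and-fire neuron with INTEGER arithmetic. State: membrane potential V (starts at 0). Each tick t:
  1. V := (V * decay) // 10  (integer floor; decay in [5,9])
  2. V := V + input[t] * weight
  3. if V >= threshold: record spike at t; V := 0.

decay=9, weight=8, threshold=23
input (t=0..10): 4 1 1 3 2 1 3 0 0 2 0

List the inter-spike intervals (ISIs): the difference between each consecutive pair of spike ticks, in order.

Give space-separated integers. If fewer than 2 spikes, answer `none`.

t=0: input=4 -> V=0 FIRE
t=1: input=1 -> V=8
t=2: input=1 -> V=15
t=3: input=3 -> V=0 FIRE
t=4: input=2 -> V=16
t=5: input=1 -> V=22
t=6: input=3 -> V=0 FIRE
t=7: input=0 -> V=0
t=8: input=0 -> V=0
t=9: input=2 -> V=16
t=10: input=0 -> V=14

Answer: 3 3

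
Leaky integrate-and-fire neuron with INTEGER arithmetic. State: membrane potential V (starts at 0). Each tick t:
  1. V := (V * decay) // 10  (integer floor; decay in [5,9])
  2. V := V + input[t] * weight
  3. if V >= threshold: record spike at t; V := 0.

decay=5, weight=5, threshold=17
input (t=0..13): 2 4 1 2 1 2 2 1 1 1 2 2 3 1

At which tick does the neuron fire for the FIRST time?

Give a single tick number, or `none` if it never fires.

Answer: 1

Derivation:
t=0: input=2 -> V=10
t=1: input=4 -> V=0 FIRE
t=2: input=1 -> V=5
t=3: input=2 -> V=12
t=4: input=1 -> V=11
t=5: input=2 -> V=15
t=6: input=2 -> V=0 FIRE
t=7: input=1 -> V=5
t=8: input=1 -> V=7
t=9: input=1 -> V=8
t=10: input=2 -> V=14
t=11: input=2 -> V=0 FIRE
t=12: input=3 -> V=15
t=13: input=1 -> V=12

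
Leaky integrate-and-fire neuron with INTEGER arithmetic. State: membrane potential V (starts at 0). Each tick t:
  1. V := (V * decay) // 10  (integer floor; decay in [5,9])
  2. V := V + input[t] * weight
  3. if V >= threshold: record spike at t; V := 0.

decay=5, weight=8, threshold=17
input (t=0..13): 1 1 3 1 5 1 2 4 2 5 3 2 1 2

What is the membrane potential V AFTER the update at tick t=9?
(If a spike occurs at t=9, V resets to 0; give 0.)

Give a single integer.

t=0: input=1 -> V=8
t=1: input=1 -> V=12
t=2: input=3 -> V=0 FIRE
t=3: input=1 -> V=8
t=4: input=5 -> V=0 FIRE
t=5: input=1 -> V=8
t=6: input=2 -> V=0 FIRE
t=7: input=4 -> V=0 FIRE
t=8: input=2 -> V=16
t=9: input=5 -> V=0 FIRE
t=10: input=3 -> V=0 FIRE
t=11: input=2 -> V=16
t=12: input=1 -> V=16
t=13: input=2 -> V=0 FIRE

Answer: 0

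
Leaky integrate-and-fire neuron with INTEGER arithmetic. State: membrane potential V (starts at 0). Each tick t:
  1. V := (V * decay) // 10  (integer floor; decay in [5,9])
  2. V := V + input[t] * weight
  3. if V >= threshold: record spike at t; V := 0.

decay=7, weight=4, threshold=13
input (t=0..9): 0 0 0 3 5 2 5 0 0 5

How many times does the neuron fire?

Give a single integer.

Answer: 3

Derivation:
t=0: input=0 -> V=0
t=1: input=0 -> V=0
t=2: input=0 -> V=0
t=3: input=3 -> V=12
t=4: input=5 -> V=0 FIRE
t=5: input=2 -> V=8
t=6: input=5 -> V=0 FIRE
t=7: input=0 -> V=0
t=8: input=0 -> V=0
t=9: input=5 -> V=0 FIRE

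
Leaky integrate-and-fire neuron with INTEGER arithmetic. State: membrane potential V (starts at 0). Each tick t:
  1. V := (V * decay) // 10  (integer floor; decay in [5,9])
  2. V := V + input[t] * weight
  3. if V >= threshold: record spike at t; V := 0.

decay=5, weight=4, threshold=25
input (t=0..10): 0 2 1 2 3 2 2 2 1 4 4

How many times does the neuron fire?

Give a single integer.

Answer: 1

Derivation:
t=0: input=0 -> V=0
t=1: input=2 -> V=8
t=2: input=1 -> V=8
t=3: input=2 -> V=12
t=4: input=3 -> V=18
t=5: input=2 -> V=17
t=6: input=2 -> V=16
t=7: input=2 -> V=16
t=8: input=1 -> V=12
t=9: input=4 -> V=22
t=10: input=4 -> V=0 FIRE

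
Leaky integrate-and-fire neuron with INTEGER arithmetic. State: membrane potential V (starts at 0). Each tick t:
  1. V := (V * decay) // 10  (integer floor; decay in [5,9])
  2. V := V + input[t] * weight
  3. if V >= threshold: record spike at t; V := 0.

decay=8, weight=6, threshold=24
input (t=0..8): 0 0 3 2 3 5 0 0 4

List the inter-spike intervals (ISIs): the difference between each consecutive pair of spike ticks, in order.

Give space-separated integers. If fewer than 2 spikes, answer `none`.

t=0: input=0 -> V=0
t=1: input=0 -> V=0
t=2: input=3 -> V=18
t=3: input=2 -> V=0 FIRE
t=4: input=3 -> V=18
t=5: input=5 -> V=0 FIRE
t=6: input=0 -> V=0
t=7: input=0 -> V=0
t=8: input=4 -> V=0 FIRE

Answer: 2 3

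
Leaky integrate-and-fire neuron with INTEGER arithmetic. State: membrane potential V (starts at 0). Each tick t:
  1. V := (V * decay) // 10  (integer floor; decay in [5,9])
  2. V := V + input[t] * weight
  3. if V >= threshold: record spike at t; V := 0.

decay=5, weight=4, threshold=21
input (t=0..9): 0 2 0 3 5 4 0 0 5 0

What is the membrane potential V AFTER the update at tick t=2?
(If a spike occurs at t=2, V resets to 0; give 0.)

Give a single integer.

Answer: 4

Derivation:
t=0: input=0 -> V=0
t=1: input=2 -> V=8
t=2: input=0 -> V=4
t=3: input=3 -> V=14
t=4: input=5 -> V=0 FIRE
t=5: input=4 -> V=16
t=6: input=0 -> V=8
t=7: input=0 -> V=4
t=8: input=5 -> V=0 FIRE
t=9: input=0 -> V=0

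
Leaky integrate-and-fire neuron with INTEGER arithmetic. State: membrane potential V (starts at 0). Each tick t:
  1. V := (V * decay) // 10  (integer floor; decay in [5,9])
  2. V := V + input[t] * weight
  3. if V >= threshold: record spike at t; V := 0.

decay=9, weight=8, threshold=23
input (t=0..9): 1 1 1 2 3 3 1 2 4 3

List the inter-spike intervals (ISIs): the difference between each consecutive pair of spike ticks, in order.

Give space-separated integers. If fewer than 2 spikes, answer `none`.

t=0: input=1 -> V=8
t=1: input=1 -> V=15
t=2: input=1 -> V=21
t=3: input=2 -> V=0 FIRE
t=4: input=3 -> V=0 FIRE
t=5: input=3 -> V=0 FIRE
t=6: input=1 -> V=8
t=7: input=2 -> V=0 FIRE
t=8: input=4 -> V=0 FIRE
t=9: input=3 -> V=0 FIRE

Answer: 1 1 2 1 1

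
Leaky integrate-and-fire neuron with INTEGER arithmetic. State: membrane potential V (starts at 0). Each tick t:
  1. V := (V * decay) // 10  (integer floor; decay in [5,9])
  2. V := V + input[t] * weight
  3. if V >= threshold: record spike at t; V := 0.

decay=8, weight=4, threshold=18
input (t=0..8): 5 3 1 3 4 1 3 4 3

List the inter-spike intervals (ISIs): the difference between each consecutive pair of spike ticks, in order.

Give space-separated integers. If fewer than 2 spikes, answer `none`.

Answer: 3 3 2

Derivation:
t=0: input=5 -> V=0 FIRE
t=1: input=3 -> V=12
t=2: input=1 -> V=13
t=3: input=3 -> V=0 FIRE
t=4: input=4 -> V=16
t=5: input=1 -> V=16
t=6: input=3 -> V=0 FIRE
t=7: input=4 -> V=16
t=8: input=3 -> V=0 FIRE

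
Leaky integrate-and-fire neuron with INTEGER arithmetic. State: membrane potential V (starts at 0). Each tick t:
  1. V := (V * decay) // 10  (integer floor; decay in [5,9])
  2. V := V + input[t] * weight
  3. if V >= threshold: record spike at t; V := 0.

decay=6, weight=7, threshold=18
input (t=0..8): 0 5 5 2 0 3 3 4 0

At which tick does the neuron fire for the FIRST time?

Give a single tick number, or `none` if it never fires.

t=0: input=0 -> V=0
t=1: input=5 -> V=0 FIRE
t=2: input=5 -> V=0 FIRE
t=3: input=2 -> V=14
t=4: input=0 -> V=8
t=5: input=3 -> V=0 FIRE
t=6: input=3 -> V=0 FIRE
t=7: input=4 -> V=0 FIRE
t=8: input=0 -> V=0

Answer: 1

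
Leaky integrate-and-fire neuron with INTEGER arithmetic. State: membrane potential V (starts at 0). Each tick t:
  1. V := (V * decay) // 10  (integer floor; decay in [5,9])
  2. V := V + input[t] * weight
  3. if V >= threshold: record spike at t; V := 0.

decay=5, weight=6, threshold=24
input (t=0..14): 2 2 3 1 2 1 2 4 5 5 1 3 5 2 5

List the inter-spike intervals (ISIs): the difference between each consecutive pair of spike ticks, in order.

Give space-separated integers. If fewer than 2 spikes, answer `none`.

Answer: 5 1 1 3 2

Derivation:
t=0: input=2 -> V=12
t=1: input=2 -> V=18
t=2: input=3 -> V=0 FIRE
t=3: input=1 -> V=6
t=4: input=2 -> V=15
t=5: input=1 -> V=13
t=6: input=2 -> V=18
t=7: input=4 -> V=0 FIRE
t=8: input=5 -> V=0 FIRE
t=9: input=5 -> V=0 FIRE
t=10: input=1 -> V=6
t=11: input=3 -> V=21
t=12: input=5 -> V=0 FIRE
t=13: input=2 -> V=12
t=14: input=5 -> V=0 FIRE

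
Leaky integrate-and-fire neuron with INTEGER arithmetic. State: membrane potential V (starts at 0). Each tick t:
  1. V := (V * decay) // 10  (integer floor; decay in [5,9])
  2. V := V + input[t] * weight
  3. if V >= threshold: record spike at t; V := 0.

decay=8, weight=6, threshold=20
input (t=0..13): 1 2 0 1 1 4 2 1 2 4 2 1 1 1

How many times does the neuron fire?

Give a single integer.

Answer: 4

Derivation:
t=0: input=1 -> V=6
t=1: input=2 -> V=16
t=2: input=0 -> V=12
t=3: input=1 -> V=15
t=4: input=1 -> V=18
t=5: input=4 -> V=0 FIRE
t=6: input=2 -> V=12
t=7: input=1 -> V=15
t=8: input=2 -> V=0 FIRE
t=9: input=4 -> V=0 FIRE
t=10: input=2 -> V=12
t=11: input=1 -> V=15
t=12: input=1 -> V=18
t=13: input=1 -> V=0 FIRE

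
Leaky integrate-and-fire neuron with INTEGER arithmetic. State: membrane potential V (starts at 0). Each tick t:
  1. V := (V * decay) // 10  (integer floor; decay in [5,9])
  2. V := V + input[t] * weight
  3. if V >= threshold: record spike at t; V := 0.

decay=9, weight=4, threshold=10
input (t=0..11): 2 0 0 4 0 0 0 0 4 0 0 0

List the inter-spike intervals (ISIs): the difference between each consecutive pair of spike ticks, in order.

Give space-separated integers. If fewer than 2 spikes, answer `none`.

t=0: input=2 -> V=8
t=1: input=0 -> V=7
t=2: input=0 -> V=6
t=3: input=4 -> V=0 FIRE
t=4: input=0 -> V=0
t=5: input=0 -> V=0
t=6: input=0 -> V=0
t=7: input=0 -> V=0
t=8: input=4 -> V=0 FIRE
t=9: input=0 -> V=0
t=10: input=0 -> V=0
t=11: input=0 -> V=0

Answer: 5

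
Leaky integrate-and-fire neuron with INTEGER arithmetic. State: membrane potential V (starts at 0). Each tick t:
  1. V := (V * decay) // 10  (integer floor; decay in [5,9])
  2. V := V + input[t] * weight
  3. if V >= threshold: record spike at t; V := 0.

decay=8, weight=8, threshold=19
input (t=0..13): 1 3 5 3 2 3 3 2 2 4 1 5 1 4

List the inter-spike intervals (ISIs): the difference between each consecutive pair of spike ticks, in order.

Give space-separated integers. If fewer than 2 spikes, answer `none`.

Answer: 1 1 2 1 2 1 2 2

Derivation:
t=0: input=1 -> V=8
t=1: input=3 -> V=0 FIRE
t=2: input=5 -> V=0 FIRE
t=3: input=3 -> V=0 FIRE
t=4: input=2 -> V=16
t=5: input=3 -> V=0 FIRE
t=6: input=3 -> V=0 FIRE
t=7: input=2 -> V=16
t=8: input=2 -> V=0 FIRE
t=9: input=4 -> V=0 FIRE
t=10: input=1 -> V=8
t=11: input=5 -> V=0 FIRE
t=12: input=1 -> V=8
t=13: input=4 -> V=0 FIRE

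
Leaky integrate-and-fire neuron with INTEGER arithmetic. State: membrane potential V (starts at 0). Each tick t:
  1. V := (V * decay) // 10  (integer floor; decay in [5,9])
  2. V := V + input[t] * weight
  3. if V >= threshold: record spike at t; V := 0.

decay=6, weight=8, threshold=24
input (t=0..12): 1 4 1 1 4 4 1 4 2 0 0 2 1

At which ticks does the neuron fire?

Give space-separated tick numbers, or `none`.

Answer: 1 4 5 7

Derivation:
t=0: input=1 -> V=8
t=1: input=4 -> V=0 FIRE
t=2: input=1 -> V=8
t=3: input=1 -> V=12
t=4: input=4 -> V=0 FIRE
t=5: input=4 -> V=0 FIRE
t=6: input=1 -> V=8
t=7: input=4 -> V=0 FIRE
t=8: input=2 -> V=16
t=9: input=0 -> V=9
t=10: input=0 -> V=5
t=11: input=2 -> V=19
t=12: input=1 -> V=19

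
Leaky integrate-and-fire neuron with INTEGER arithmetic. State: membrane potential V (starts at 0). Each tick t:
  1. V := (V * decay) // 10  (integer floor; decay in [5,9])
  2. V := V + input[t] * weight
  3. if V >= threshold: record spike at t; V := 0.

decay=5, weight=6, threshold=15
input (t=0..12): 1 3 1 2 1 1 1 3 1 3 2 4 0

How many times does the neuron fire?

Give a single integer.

t=0: input=1 -> V=6
t=1: input=3 -> V=0 FIRE
t=2: input=1 -> V=6
t=3: input=2 -> V=0 FIRE
t=4: input=1 -> V=6
t=5: input=1 -> V=9
t=6: input=1 -> V=10
t=7: input=3 -> V=0 FIRE
t=8: input=1 -> V=6
t=9: input=3 -> V=0 FIRE
t=10: input=2 -> V=12
t=11: input=4 -> V=0 FIRE
t=12: input=0 -> V=0

Answer: 5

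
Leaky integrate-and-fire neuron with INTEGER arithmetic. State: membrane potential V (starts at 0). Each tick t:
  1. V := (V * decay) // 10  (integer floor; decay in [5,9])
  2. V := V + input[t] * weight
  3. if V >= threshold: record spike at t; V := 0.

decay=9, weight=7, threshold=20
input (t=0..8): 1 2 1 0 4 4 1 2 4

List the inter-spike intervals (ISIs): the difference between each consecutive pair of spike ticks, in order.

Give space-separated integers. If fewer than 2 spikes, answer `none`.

t=0: input=1 -> V=7
t=1: input=2 -> V=0 FIRE
t=2: input=1 -> V=7
t=3: input=0 -> V=6
t=4: input=4 -> V=0 FIRE
t=5: input=4 -> V=0 FIRE
t=6: input=1 -> V=7
t=7: input=2 -> V=0 FIRE
t=8: input=4 -> V=0 FIRE

Answer: 3 1 2 1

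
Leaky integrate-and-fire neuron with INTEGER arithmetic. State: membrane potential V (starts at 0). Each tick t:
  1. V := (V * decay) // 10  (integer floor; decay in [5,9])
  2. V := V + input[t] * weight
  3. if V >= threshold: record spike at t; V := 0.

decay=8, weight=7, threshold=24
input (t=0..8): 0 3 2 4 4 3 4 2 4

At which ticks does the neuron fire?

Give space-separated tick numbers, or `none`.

Answer: 2 3 4 6 8

Derivation:
t=0: input=0 -> V=0
t=1: input=3 -> V=21
t=2: input=2 -> V=0 FIRE
t=3: input=4 -> V=0 FIRE
t=4: input=4 -> V=0 FIRE
t=5: input=3 -> V=21
t=6: input=4 -> V=0 FIRE
t=7: input=2 -> V=14
t=8: input=4 -> V=0 FIRE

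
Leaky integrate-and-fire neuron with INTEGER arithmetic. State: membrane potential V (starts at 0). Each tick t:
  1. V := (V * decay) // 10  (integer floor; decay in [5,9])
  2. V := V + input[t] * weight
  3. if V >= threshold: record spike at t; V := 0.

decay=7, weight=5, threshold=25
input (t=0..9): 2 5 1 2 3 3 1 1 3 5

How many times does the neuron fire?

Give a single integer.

t=0: input=2 -> V=10
t=1: input=5 -> V=0 FIRE
t=2: input=1 -> V=5
t=3: input=2 -> V=13
t=4: input=3 -> V=24
t=5: input=3 -> V=0 FIRE
t=6: input=1 -> V=5
t=7: input=1 -> V=8
t=8: input=3 -> V=20
t=9: input=5 -> V=0 FIRE

Answer: 3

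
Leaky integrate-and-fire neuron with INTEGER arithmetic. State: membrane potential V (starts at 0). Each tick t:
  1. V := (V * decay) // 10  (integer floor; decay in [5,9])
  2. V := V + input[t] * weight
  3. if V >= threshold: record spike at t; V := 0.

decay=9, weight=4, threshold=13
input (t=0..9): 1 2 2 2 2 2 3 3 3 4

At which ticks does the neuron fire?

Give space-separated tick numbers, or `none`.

t=0: input=1 -> V=4
t=1: input=2 -> V=11
t=2: input=2 -> V=0 FIRE
t=3: input=2 -> V=8
t=4: input=2 -> V=0 FIRE
t=5: input=2 -> V=8
t=6: input=3 -> V=0 FIRE
t=7: input=3 -> V=12
t=8: input=3 -> V=0 FIRE
t=9: input=4 -> V=0 FIRE

Answer: 2 4 6 8 9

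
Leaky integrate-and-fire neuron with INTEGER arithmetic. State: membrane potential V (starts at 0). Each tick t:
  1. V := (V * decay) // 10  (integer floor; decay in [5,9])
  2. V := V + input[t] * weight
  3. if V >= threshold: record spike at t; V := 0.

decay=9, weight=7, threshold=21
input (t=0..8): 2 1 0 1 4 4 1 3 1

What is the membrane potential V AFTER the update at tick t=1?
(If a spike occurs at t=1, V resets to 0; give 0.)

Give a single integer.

Answer: 19

Derivation:
t=0: input=2 -> V=14
t=1: input=1 -> V=19
t=2: input=0 -> V=17
t=3: input=1 -> V=0 FIRE
t=4: input=4 -> V=0 FIRE
t=5: input=4 -> V=0 FIRE
t=6: input=1 -> V=7
t=7: input=3 -> V=0 FIRE
t=8: input=1 -> V=7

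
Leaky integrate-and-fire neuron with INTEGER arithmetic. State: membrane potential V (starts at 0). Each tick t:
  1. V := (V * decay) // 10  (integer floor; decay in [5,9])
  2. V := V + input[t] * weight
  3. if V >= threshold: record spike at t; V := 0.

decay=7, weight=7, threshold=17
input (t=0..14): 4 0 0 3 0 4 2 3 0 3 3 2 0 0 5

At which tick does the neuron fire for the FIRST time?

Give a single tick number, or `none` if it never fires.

Answer: 0

Derivation:
t=0: input=4 -> V=0 FIRE
t=1: input=0 -> V=0
t=2: input=0 -> V=0
t=3: input=3 -> V=0 FIRE
t=4: input=0 -> V=0
t=5: input=4 -> V=0 FIRE
t=6: input=2 -> V=14
t=7: input=3 -> V=0 FIRE
t=8: input=0 -> V=0
t=9: input=3 -> V=0 FIRE
t=10: input=3 -> V=0 FIRE
t=11: input=2 -> V=14
t=12: input=0 -> V=9
t=13: input=0 -> V=6
t=14: input=5 -> V=0 FIRE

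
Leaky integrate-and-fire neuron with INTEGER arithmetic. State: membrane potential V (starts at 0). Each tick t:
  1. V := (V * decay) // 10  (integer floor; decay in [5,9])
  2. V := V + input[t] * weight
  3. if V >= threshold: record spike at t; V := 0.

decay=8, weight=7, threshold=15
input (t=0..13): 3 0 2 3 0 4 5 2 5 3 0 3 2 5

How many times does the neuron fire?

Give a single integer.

Answer: 8

Derivation:
t=0: input=3 -> V=0 FIRE
t=1: input=0 -> V=0
t=2: input=2 -> V=14
t=3: input=3 -> V=0 FIRE
t=4: input=0 -> V=0
t=5: input=4 -> V=0 FIRE
t=6: input=5 -> V=0 FIRE
t=7: input=2 -> V=14
t=8: input=5 -> V=0 FIRE
t=9: input=3 -> V=0 FIRE
t=10: input=0 -> V=0
t=11: input=3 -> V=0 FIRE
t=12: input=2 -> V=14
t=13: input=5 -> V=0 FIRE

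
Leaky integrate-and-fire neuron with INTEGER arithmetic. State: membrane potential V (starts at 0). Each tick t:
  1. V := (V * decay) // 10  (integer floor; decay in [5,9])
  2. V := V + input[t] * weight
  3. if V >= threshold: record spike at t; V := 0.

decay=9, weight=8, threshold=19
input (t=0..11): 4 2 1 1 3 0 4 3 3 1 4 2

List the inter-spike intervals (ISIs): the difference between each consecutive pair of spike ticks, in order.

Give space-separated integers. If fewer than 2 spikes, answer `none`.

t=0: input=4 -> V=0 FIRE
t=1: input=2 -> V=16
t=2: input=1 -> V=0 FIRE
t=3: input=1 -> V=8
t=4: input=3 -> V=0 FIRE
t=5: input=0 -> V=0
t=6: input=4 -> V=0 FIRE
t=7: input=3 -> V=0 FIRE
t=8: input=3 -> V=0 FIRE
t=9: input=1 -> V=8
t=10: input=4 -> V=0 FIRE
t=11: input=2 -> V=16

Answer: 2 2 2 1 1 2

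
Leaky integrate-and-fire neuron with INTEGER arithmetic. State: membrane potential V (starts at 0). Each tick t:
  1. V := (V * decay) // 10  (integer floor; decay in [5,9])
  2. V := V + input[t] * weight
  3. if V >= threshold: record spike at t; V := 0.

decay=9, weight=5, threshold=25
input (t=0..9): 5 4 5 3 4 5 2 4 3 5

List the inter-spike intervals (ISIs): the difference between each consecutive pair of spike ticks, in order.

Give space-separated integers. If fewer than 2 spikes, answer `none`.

Answer: 2 2 1 2 2

Derivation:
t=0: input=5 -> V=0 FIRE
t=1: input=4 -> V=20
t=2: input=5 -> V=0 FIRE
t=3: input=3 -> V=15
t=4: input=4 -> V=0 FIRE
t=5: input=5 -> V=0 FIRE
t=6: input=2 -> V=10
t=7: input=4 -> V=0 FIRE
t=8: input=3 -> V=15
t=9: input=5 -> V=0 FIRE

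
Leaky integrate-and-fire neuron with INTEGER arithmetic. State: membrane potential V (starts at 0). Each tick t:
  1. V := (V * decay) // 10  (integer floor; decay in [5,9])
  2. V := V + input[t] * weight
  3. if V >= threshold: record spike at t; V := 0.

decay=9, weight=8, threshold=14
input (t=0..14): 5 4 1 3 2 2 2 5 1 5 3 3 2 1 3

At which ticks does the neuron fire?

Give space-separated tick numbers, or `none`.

t=0: input=5 -> V=0 FIRE
t=1: input=4 -> V=0 FIRE
t=2: input=1 -> V=8
t=3: input=3 -> V=0 FIRE
t=4: input=2 -> V=0 FIRE
t=5: input=2 -> V=0 FIRE
t=6: input=2 -> V=0 FIRE
t=7: input=5 -> V=0 FIRE
t=8: input=1 -> V=8
t=9: input=5 -> V=0 FIRE
t=10: input=3 -> V=0 FIRE
t=11: input=3 -> V=0 FIRE
t=12: input=2 -> V=0 FIRE
t=13: input=1 -> V=8
t=14: input=3 -> V=0 FIRE

Answer: 0 1 3 4 5 6 7 9 10 11 12 14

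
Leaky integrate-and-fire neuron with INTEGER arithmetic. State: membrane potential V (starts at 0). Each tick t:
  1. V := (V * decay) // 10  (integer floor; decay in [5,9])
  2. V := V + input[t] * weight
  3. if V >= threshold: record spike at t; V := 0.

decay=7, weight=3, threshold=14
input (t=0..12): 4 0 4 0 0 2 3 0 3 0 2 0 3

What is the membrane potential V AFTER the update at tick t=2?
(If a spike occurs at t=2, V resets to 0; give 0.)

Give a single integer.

t=0: input=4 -> V=12
t=1: input=0 -> V=8
t=2: input=4 -> V=0 FIRE
t=3: input=0 -> V=0
t=4: input=0 -> V=0
t=5: input=2 -> V=6
t=6: input=3 -> V=13
t=7: input=0 -> V=9
t=8: input=3 -> V=0 FIRE
t=9: input=0 -> V=0
t=10: input=2 -> V=6
t=11: input=0 -> V=4
t=12: input=3 -> V=11

Answer: 0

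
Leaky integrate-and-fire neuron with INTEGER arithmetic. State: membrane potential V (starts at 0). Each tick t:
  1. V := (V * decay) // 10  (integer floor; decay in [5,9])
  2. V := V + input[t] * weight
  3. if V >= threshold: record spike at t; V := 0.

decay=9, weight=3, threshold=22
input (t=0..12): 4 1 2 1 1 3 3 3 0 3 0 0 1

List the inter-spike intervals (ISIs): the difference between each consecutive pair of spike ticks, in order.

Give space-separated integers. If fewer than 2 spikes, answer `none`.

Answer: 4

Derivation:
t=0: input=4 -> V=12
t=1: input=1 -> V=13
t=2: input=2 -> V=17
t=3: input=1 -> V=18
t=4: input=1 -> V=19
t=5: input=3 -> V=0 FIRE
t=6: input=3 -> V=9
t=7: input=3 -> V=17
t=8: input=0 -> V=15
t=9: input=3 -> V=0 FIRE
t=10: input=0 -> V=0
t=11: input=0 -> V=0
t=12: input=1 -> V=3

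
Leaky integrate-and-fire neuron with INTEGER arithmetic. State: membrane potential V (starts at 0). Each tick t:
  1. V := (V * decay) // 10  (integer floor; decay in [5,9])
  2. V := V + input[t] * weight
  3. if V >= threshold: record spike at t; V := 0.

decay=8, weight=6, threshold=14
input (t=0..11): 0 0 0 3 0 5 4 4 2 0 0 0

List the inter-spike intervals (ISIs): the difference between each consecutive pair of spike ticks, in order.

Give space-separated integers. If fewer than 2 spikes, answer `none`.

Answer: 2 1 1

Derivation:
t=0: input=0 -> V=0
t=1: input=0 -> V=0
t=2: input=0 -> V=0
t=3: input=3 -> V=0 FIRE
t=4: input=0 -> V=0
t=5: input=5 -> V=0 FIRE
t=6: input=4 -> V=0 FIRE
t=7: input=4 -> V=0 FIRE
t=8: input=2 -> V=12
t=9: input=0 -> V=9
t=10: input=0 -> V=7
t=11: input=0 -> V=5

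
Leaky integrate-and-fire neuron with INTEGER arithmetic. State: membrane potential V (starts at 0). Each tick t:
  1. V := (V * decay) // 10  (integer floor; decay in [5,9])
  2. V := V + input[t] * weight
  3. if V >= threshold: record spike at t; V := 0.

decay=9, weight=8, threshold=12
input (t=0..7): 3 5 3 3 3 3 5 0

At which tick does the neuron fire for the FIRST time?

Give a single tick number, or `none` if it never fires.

t=0: input=3 -> V=0 FIRE
t=1: input=5 -> V=0 FIRE
t=2: input=3 -> V=0 FIRE
t=3: input=3 -> V=0 FIRE
t=4: input=3 -> V=0 FIRE
t=5: input=3 -> V=0 FIRE
t=6: input=5 -> V=0 FIRE
t=7: input=0 -> V=0

Answer: 0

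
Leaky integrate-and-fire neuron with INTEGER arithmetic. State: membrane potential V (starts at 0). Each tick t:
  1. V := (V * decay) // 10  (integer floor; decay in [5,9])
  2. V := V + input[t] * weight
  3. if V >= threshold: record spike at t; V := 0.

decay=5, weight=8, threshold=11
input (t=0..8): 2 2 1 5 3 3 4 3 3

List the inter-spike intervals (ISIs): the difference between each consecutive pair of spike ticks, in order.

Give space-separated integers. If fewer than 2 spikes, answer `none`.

Answer: 1 2 1 1 1 1 1

Derivation:
t=0: input=2 -> V=0 FIRE
t=1: input=2 -> V=0 FIRE
t=2: input=1 -> V=8
t=3: input=5 -> V=0 FIRE
t=4: input=3 -> V=0 FIRE
t=5: input=3 -> V=0 FIRE
t=6: input=4 -> V=0 FIRE
t=7: input=3 -> V=0 FIRE
t=8: input=3 -> V=0 FIRE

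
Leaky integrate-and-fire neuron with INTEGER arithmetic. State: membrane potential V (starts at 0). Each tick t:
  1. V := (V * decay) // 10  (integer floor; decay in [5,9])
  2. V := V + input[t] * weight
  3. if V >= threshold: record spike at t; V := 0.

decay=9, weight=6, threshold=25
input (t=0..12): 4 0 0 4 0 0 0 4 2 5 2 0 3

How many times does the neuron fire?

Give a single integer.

Answer: 4

Derivation:
t=0: input=4 -> V=24
t=1: input=0 -> V=21
t=2: input=0 -> V=18
t=3: input=4 -> V=0 FIRE
t=4: input=0 -> V=0
t=5: input=0 -> V=0
t=6: input=0 -> V=0
t=7: input=4 -> V=24
t=8: input=2 -> V=0 FIRE
t=9: input=5 -> V=0 FIRE
t=10: input=2 -> V=12
t=11: input=0 -> V=10
t=12: input=3 -> V=0 FIRE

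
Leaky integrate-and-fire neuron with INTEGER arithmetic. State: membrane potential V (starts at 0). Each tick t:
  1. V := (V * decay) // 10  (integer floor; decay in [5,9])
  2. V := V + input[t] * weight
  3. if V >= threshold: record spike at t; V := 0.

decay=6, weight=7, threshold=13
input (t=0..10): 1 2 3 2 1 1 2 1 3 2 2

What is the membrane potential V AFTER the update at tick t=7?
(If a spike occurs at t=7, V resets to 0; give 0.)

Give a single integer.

t=0: input=1 -> V=7
t=1: input=2 -> V=0 FIRE
t=2: input=3 -> V=0 FIRE
t=3: input=2 -> V=0 FIRE
t=4: input=1 -> V=7
t=5: input=1 -> V=11
t=6: input=2 -> V=0 FIRE
t=7: input=1 -> V=7
t=8: input=3 -> V=0 FIRE
t=9: input=2 -> V=0 FIRE
t=10: input=2 -> V=0 FIRE

Answer: 7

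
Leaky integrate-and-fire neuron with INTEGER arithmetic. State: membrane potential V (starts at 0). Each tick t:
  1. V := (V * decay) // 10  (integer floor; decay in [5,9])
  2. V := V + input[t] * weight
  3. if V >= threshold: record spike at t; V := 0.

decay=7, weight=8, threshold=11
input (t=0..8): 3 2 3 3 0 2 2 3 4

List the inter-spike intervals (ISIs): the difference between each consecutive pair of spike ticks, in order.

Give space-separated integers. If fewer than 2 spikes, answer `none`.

t=0: input=3 -> V=0 FIRE
t=1: input=2 -> V=0 FIRE
t=2: input=3 -> V=0 FIRE
t=3: input=3 -> V=0 FIRE
t=4: input=0 -> V=0
t=5: input=2 -> V=0 FIRE
t=6: input=2 -> V=0 FIRE
t=7: input=3 -> V=0 FIRE
t=8: input=4 -> V=0 FIRE

Answer: 1 1 1 2 1 1 1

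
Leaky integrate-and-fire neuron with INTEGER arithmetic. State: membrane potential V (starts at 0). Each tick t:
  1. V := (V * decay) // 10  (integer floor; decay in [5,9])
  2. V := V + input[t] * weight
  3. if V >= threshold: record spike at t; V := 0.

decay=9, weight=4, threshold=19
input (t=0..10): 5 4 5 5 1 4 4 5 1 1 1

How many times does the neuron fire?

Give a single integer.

t=0: input=5 -> V=0 FIRE
t=1: input=4 -> V=16
t=2: input=5 -> V=0 FIRE
t=3: input=5 -> V=0 FIRE
t=4: input=1 -> V=4
t=5: input=4 -> V=0 FIRE
t=6: input=4 -> V=16
t=7: input=5 -> V=0 FIRE
t=8: input=1 -> V=4
t=9: input=1 -> V=7
t=10: input=1 -> V=10

Answer: 5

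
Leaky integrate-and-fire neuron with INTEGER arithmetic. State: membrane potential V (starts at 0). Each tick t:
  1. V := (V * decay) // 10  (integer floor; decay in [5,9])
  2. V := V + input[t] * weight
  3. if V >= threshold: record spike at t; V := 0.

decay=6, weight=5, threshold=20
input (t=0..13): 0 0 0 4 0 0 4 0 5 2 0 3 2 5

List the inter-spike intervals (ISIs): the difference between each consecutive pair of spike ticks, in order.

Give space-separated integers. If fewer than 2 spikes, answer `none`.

Answer: 3 2 4 1

Derivation:
t=0: input=0 -> V=0
t=1: input=0 -> V=0
t=2: input=0 -> V=0
t=3: input=4 -> V=0 FIRE
t=4: input=0 -> V=0
t=5: input=0 -> V=0
t=6: input=4 -> V=0 FIRE
t=7: input=0 -> V=0
t=8: input=5 -> V=0 FIRE
t=9: input=2 -> V=10
t=10: input=0 -> V=6
t=11: input=3 -> V=18
t=12: input=2 -> V=0 FIRE
t=13: input=5 -> V=0 FIRE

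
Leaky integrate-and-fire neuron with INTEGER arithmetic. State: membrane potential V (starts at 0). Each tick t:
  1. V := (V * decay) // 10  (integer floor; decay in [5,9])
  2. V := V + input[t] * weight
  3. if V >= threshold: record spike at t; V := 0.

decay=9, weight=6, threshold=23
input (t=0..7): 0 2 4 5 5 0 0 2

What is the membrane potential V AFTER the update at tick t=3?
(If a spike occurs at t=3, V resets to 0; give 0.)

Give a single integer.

t=0: input=0 -> V=0
t=1: input=2 -> V=12
t=2: input=4 -> V=0 FIRE
t=3: input=5 -> V=0 FIRE
t=4: input=5 -> V=0 FIRE
t=5: input=0 -> V=0
t=6: input=0 -> V=0
t=7: input=2 -> V=12

Answer: 0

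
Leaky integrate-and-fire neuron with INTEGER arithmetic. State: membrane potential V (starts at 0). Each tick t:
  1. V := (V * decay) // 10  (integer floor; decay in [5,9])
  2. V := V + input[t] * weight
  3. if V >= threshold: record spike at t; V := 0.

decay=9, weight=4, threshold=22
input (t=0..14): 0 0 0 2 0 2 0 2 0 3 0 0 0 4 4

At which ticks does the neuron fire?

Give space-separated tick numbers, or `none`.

t=0: input=0 -> V=0
t=1: input=0 -> V=0
t=2: input=0 -> V=0
t=3: input=2 -> V=8
t=4: input=0 -> V=7
t=5: input=2 -> V=14
t=6: input=0 -> V=12
t=7: input=2 -> V=18
t=8: input=0 -> V=16
t=9: input=3 -> V=0 FIRE
t=10: input=0 -> V=0
t=11: input=0 -> V=0
t=12: input=0 -> V=0
t=13: input=4 -> V=16
t=14: input=4 -> V=0 FIRE

Answer: 9 14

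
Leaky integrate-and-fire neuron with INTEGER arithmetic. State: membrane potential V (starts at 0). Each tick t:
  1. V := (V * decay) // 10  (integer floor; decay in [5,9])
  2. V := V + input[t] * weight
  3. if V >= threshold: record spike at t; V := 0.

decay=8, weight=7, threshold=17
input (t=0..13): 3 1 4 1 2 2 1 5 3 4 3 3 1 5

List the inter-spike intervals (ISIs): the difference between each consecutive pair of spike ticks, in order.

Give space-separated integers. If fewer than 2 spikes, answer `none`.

t=0: input=3 -> V=0 FIRE
t=1: input=1 -> V=7
t=2: input=4 -> V=0 FIRE
t=3: input=1 -> V=7
t=4: input=2 -> V=0 FIRE
t=5: input=2 -> V=14
t=6: input=1 -> V=0 FIRE
t=7: input=5 -> V=0 FIRE
t=8: input=3 -> V=0 FIRE
t=9: input=4 -> V=0 FIRE
t=10: input=3 -> V=0 FIRE
t=11: input=3 -> V=0 FIRE
t=12: input=1 -> V=7
t=13: input=5 -> V=0 FIRE

Answer: 2 2 2 1 1 1 1 1 2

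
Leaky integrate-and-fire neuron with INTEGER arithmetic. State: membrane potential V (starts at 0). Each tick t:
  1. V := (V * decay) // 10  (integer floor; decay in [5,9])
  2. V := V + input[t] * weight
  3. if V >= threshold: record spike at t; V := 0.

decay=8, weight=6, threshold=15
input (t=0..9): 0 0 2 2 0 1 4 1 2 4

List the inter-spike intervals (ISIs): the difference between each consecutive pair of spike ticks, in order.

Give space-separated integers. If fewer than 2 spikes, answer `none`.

Answer: 3 2 1

Derivation:
t=0: input=0 -> V=0
t=1: input=0 -> V=0
t=2: input=2 -> V=12
t=3: input=2 -> V=0 FIRE
t=4: input=0 -> V=0
t=5: input=1 -> V=6
t=6: input=4 -> V=0 FIRE
t=7: input=1 -> V=6
t=8: input=2 -> V=0 FIRE
t=9: input=4 -> V=0 FIRE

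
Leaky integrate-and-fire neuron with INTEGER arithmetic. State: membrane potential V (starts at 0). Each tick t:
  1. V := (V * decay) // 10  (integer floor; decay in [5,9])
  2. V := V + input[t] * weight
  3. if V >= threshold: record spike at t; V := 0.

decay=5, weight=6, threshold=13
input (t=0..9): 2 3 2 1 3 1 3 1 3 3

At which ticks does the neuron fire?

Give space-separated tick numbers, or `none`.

t=0: input=2 -> V=12
t=1: input=3 -> V=0 FIRE
t=2: input=2 -> V=12
t=3: input=1 -> V=12
t=4: input=3 -> V=0 FIRE
t=5: input=1 -> V=6
t=6: input=3 -> V=0 FIRE
t=7: input=1 -> V=6
t=8: input=3 -> V=0 FIRE
t=9: input=3 -> V=0 FIRE

Answer: 1 4 6 8 9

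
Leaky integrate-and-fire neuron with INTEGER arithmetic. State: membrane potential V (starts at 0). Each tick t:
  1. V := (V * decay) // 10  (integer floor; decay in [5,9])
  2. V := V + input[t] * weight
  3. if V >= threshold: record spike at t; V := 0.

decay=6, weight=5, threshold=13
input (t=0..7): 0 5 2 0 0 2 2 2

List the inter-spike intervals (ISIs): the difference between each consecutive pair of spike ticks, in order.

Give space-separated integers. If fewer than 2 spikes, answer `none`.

Answer: 5

Derivation:
t=0: input=0 -> V=0
t=1: input=5 -> V=0 FIRE
t=2: input=2 -> V=10
t=3: input=0 -> V=6
t=4: input=0 -> V=3
t=5: input=2 -> V=11
t=6: input=2 -> V=0 FIRE
t=7: input=2 -> V=10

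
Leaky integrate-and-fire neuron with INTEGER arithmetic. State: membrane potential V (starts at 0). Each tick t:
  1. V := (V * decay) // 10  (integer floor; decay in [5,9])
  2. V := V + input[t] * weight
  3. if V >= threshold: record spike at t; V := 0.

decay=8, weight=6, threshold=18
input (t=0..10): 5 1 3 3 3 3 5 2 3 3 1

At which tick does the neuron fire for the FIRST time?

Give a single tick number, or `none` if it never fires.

t=0: input=5 -> V=0 FIRE
t=1: input=1 -> V=6
t=2: input=3 -> V=0 FIRE
t=3: input=3 -> V=0 FIRE
t=4: input=3 -> V=0 FIRE
t=5: input=3 -> V=0 FIRE
t=6: input=5 -> V=0 FIRE
t=7: input=2 -> V=12
t=8: input=3 -> V=0 FIRE
t=9: input=3 -> V=0 FIRE
t=10: input=1 -> V=6

Answer: 0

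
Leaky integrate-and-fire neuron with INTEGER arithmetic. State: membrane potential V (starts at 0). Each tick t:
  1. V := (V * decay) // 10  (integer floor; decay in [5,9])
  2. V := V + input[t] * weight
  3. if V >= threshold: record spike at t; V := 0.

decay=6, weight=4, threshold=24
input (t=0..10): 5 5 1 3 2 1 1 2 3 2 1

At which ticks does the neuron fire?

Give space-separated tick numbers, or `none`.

t=0: input=5 -> V=20
t=1: input=5 -> V=0 FIRE
t=2: input=1 -> V=4
t=3: input=3 -> V=14
t=4: input=2 -> V=16
t=5: input=1 -> V=13
t=6: input=1 -> V=11
t=7: input=2 -> V=14
t=8: input=3 -> V=20
t=9: input=2 -> V=20
t=10: input=1 -> V=16

Answer: 1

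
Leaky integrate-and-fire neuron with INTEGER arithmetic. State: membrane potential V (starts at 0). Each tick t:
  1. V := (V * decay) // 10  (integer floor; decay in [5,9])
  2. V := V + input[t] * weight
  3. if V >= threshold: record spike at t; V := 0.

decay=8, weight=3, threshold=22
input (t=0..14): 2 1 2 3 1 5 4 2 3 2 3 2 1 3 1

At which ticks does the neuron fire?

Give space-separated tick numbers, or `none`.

Answer: 5 9

Derivation:
t=0: input=2 -> V=6
t=1: input=1 -> V=7
t=2: input=2 -> V=11
t=3: input=3 -> V=17
t=4: input=1 -> V=16
t=5: input=5 -> V=0 FIRE
t=6: input=4 -> V=12
t=7: input=2 -> V=15
t=8: input=3 -> V=21
t=9: input=2 -> V=0 FIRE
t=10: input=3 -> V=9
t=11: input=2 -> V=13
t=12: input=1 -> V=13
t=13: input=3 -> V=19
t=14: input=1 -> V=18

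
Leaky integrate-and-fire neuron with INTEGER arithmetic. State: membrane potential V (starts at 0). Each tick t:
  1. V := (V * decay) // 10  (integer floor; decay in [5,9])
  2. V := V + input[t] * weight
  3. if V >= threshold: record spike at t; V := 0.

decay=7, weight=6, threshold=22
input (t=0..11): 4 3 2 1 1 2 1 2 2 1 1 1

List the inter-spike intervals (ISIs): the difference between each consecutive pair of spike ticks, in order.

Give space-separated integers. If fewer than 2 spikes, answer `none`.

t=0: input=4 -> V=0 FIRE
t=1: input=3 -> V=18
t=2: input=2 -> V=0 FIRE
t=3: input=1 -> V=6
t=4: input=1 -> V=10
t=5: input=2 -> V=19
t=6: input=1 -> V=19
t=7: input=2 -> V=0 FIRE
t=8: input=2 -> V=12
t=9: input=1 -> V=14
t=10: input=1 -> V=15
t=11: input=1 -> V=16

Answer: 2 5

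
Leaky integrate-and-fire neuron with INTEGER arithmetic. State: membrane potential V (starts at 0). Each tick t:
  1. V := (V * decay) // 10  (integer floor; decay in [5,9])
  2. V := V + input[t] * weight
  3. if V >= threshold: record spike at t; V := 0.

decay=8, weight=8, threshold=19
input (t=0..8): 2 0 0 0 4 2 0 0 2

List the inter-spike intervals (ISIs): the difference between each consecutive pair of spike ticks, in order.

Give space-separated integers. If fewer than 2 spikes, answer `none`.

Answer: 4

Derivation:
t=0: input=2 -> V=16
t=1: input=0 -> V=12
t=2: input=0 -> V=9
t=3: input=0 -> V=7
t=4: input=4 -> V=0 FIRE
t=5: input=2 -> V=16
t=6: input=0 -> V=12
t=7: input=0 -> V=9
t=8: input=2 -> V=0 FIRE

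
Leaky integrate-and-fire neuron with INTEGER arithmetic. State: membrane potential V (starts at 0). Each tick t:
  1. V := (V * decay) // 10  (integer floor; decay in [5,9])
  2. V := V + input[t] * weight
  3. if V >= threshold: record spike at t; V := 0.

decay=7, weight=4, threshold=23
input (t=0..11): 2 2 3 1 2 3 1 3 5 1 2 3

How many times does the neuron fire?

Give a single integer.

Answer: 2

Derivation:
t=0: input=2 -> V=8
t=1: input=2 -> V=13
t=2: input=3 -> V=21
t=3: input=1 -> V=18
t=4: input=2 -> V=20
t=5: input=3 -> V=0 FIRE
t=6: input=1 -> V=4
t=7: input=3 -> V=14
t=8: input=5 -> V=0 FIRE
t=9: input=1 -> V=4
t=10: input=2 -> V=10
t=11: input=3 -> V=19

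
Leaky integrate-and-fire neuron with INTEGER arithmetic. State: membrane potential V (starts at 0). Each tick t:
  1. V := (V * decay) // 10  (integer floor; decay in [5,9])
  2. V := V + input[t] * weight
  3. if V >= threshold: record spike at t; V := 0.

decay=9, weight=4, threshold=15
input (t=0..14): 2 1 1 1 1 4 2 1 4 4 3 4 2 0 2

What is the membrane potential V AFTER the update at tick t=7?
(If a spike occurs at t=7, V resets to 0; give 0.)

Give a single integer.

Answer: 11

Derivation:
t=0: input=2 -> V=8
t=1: input=1 -> V=11
t=2: input=1 -> V=13
t=3: input=1 -> V=0 FIRE
t=4: input=1 -> V=4
t=5: input=4 -> V=0 FIRE
t=6: input=2 -> V=8
t=7: input=1 -> V=11
t=8: input=4 -> V=0 FIRE
t=9: input=4 -> V=0 FIRE
t=10: input=3 -> V=12
t=11: input=4 -> V=0 FIRE
t=12: input=2 -> V=8
t=13: input=0 -> V=7
t=14: input=2 -> V=14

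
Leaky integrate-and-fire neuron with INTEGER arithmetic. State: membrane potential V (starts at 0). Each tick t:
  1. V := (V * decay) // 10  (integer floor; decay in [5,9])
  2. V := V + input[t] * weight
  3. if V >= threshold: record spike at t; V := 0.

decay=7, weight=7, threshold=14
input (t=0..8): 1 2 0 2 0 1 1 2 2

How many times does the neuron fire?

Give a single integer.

Answer: 4

Derivation:
t=0: input=1 -> V=7
t=1: input=2 -> V=0 FIRE
t=2: input=0 -> V=0
t=3: input=2 -> V=0 FIRE
t=4: input=0 -> V=0
t=5: input=1 -> V=7
t=6: input=1 -> V=11
t=7: input=2 -> V=0 FIRE
t=8: input=2 -> V=0 FIRE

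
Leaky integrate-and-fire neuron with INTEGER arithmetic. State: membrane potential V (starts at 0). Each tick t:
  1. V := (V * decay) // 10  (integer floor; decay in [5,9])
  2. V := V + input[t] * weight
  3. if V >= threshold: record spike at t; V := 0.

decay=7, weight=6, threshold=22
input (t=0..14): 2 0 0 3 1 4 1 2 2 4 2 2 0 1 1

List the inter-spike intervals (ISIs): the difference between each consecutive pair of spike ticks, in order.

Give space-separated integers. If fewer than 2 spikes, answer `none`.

t=0: input=2 -> V=12
t=1: input=0 -> V=8
t=2: input=0 -> V=5
t=3: input=3 -> V=21
t=4: input=1 -> V=20
t=5: input=4 -> V=0 FIRE
t=6: input=1 -> V=6
t=7: input=2 -> V=16
t=8: input=2 -> V=0 FIRE
t=9: input=4 -> V=0 FIRE
t=10: input=2 -> V=12
t=11: input=2 -> V=20
t=12: input=0 -> V=14
t=13: input=1 -> V=15
t=14: input=1 -> V=16

Answer: 3 1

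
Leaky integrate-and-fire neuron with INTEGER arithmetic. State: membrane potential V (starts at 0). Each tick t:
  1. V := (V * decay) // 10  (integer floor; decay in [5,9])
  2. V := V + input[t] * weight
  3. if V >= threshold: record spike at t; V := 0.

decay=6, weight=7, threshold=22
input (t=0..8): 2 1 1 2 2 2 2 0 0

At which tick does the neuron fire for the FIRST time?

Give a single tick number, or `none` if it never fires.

Answer: 3

Derivation:
t=0: input=2 -> V=14
t=1: input=1 -> V=15
t=2: input=1 -> V=16
t=3: input=2 -> V=0 FIRE
t=4: input=2 -> V=14
t=5: input=2 -> V=0 FIRE
t=6: input=2 -> V=14
t=7: input=0 -> V=8
t=8: input=0 -> V=4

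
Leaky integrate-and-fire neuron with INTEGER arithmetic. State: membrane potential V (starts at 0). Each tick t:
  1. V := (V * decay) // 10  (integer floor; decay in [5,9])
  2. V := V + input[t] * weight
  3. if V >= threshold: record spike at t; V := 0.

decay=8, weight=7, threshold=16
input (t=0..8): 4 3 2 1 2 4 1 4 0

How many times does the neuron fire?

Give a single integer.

Answer: 5

Derivation:
t=0: input=4 -> V=0 FIRE
t=1: input=3 -> V=0 FIRE
t=2: input=2 -> V=14
t=3: input=1 -> V=0 FIRE
t=4: input=2 -> V=14
t=5: input=4 -> V=0 FIRE
t=6: input=1 -> V=7
t=7: input=4 -> V=0 FIRE
t=8: input=0 -> V=0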